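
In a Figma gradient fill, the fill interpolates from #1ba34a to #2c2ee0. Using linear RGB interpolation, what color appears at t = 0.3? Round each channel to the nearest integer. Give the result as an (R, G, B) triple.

(32, 128, 119)

#1ba34a → (27, 163, 74); #2c2ee0 → (44, 46, 224).
R = 27 + 0.3 × (44 − 27) = 27 + 0.3 × 17 = 32.1 → 32
G = 163 + 0.3 × (46 − 163) = 163 + 0.3 × -117 = 127.9 → 128
B = 74 + 0.3 × (224 − 74) = 74 + 0.3 × 150 = 119 → 119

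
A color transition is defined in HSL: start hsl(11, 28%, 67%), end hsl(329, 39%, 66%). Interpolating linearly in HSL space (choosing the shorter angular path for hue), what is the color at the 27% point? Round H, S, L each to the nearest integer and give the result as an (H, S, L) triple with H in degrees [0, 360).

(0, 31, 67)

Hue: 329 − 11 = 318°, but |318| > 180 so the shorter arc goes the other way: Δh = 318 − 360 = -42°.
H = 11 + 0.27 × (-42) = -0.34 → 0°
S = 28 + 0.27 × (39 − 28) = 30.97 → 31%
L = 67 + 0.27 × (66 − 67) = 66.73 → 67%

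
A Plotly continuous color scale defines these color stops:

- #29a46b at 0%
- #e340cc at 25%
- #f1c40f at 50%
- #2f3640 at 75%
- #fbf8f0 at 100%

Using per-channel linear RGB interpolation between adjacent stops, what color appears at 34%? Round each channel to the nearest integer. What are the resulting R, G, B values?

34% lies between the 25% and 50% stops, so the local fraction is t = (34 − 25)/(50 − 25) = 9/25 ≈ 0.36.
#e340cc → (227, 64, 204); #f1c40f → (241, 196, 15).
R = 227 + 0.36 × (241 − 227) = 232.04 → 232
G = 64 + 0.36 × (196 − 64) = 111.52 → 112
B = 204 + 0.36 × (15 − 204) = 135.96 → 136

(232, 112, 136)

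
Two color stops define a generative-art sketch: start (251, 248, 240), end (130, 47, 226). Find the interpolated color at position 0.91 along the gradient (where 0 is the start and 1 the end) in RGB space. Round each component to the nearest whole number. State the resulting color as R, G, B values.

R = 251 + 0.91 × (130 − 251) = 251 + 0.91 × -121 = 140.89 → 141
G = 248 + 0.91 × (47 − 248) = 248 + 0.91 × -201 = 65.09 → 65
B = 240 + 0.91 × (226 − 240) = 240 + 0.91 × -14 = 227.26 → 227

(141, 65, 227)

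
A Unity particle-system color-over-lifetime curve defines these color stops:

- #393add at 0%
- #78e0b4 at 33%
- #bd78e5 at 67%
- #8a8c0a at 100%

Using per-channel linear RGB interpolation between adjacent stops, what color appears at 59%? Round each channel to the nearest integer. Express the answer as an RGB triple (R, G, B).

59% lies between the 33% and 67% stops, so the local fraction is t = (59 − 33)/(67 − 33) = 26/34 ≈ 0.7647.
#78e0b4 → (120, 224, 180); #bd78e5 → (189, 120, 229).
R = 120 + 0.7647 × (189 − 120) = 172.764 → 173
G = 224 + 0.7647 × (120 − 224) = 144.471 → 144
B = 180 + 0.7647 × (229 − 180) = 217.47 → 217

(173, 144, 217)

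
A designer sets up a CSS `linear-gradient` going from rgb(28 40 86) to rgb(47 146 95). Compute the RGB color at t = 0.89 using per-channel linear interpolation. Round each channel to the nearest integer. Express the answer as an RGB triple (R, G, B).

(45, 134, 94)

R = 28 + 0.89 × (47 − 28) = 28 + 0.89 × 19 = 44.91 → 45
G = 40 + 0.89 × (146 − 40) = 40 + 0.89 × 106 = 134.34 → 134
B = 86 + 0.89 × (95 − 86) = 86 + 0.89 × 9 = 94.01 → 94
So the blended color is (45, 134, 94), about #2d865e.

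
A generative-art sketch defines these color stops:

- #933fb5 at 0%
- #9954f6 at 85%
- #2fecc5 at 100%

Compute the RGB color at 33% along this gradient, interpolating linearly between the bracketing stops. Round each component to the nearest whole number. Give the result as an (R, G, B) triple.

(149, 71, 206)

33% lies between the 0% and 85% stops, so the local fraction is t = (33 − 0)/(85 − 0) = 33/85 ≈ 0.3882.
#933fb5 → (147, 63, 181); #9954f6 → (153, 84, 246).
R = 147 + 0.3882 × (153 − 147) = 149.329 → 149
G = 63 + 0.3882 × (84 − 63) = 71.152 → 71
B = 181 + 0.3882 × (246 − 181) = 206.233 → 206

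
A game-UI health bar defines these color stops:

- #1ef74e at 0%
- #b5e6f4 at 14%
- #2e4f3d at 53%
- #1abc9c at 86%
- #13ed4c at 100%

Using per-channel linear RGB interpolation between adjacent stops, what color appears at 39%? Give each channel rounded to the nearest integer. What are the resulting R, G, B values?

39% lies between the 14% and 53% stops, so the local fraction is t = (39 − 14)/(53 − 14) = 25/39 ≈ 0.641.
#b5e6f4 → (181, 230, 244); #2e4f3d → (46, 79, 61).
R = 181 + 0.641 × (46 − 181) = 94.465 → 94
G = 230 + 0.641 × (79 − 230) = 133.209 → 133
B = 244 + 0.641 × (61 − 244) = 126.697 → 127

(94, 133, 127)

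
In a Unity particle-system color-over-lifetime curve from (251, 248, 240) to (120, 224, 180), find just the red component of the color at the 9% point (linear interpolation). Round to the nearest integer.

239

R = 251 + 0.09 × (120 − 251) = 239.21 → 239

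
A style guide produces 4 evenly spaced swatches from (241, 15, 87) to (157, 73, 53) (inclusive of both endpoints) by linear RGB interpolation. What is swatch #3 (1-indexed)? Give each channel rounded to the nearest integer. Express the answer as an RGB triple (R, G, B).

(185, 54, 64)

With 4 swatches and endpoints inclusive, swatch 3 sits at t = (3 − 1)/(4 − 1) = 2/3 ≈ 0.6667.
R = 241 + 0.6667 × (157 − 241) = 184.997 → 185
G = 15 + 0.6667 × (73 − 15) = 53.669 → 54
B = 87 + 0.6667 × (53 − 87) = 64.332 → 64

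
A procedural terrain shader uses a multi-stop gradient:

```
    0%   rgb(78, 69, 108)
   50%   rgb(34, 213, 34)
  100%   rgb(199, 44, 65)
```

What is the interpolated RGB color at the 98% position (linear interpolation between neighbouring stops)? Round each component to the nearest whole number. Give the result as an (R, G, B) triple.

(192, 51, 64)

98% lies between the 50% and 100% stops, so the local fraction is t = (98 − 50)/(100 − 50) = 48/50 ≈ 0.96.
R = 34 + 0.96 × (199 − 34) = 192.4 → 192
G = 213 + 0.96 × (44 − 213) = 50.76 → 51
B = 34 + 0.96 × (65 − 34) = 63.76 → 64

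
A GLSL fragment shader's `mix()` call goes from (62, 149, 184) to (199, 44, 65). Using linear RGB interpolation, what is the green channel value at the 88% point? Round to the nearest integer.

G = 149 + 0.88 × (44 − 149) = 56.6 → 57

57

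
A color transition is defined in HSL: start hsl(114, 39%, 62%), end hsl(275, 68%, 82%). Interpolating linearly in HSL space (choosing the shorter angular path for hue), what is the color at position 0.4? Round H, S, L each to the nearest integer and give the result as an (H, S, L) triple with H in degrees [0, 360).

Hue arc: Δh = 275 − 114 = 161° (|Δh| ≤ 180, already the shorter path).
H = 114 + 0.4 × (161) = 178.4 → 178°
S = 39 + 0.4 × (68 − 39) = 50.6 → 51%
L = 62 + 0.4 × (82 − 62) = 70 → 70%

(178, 51, 70)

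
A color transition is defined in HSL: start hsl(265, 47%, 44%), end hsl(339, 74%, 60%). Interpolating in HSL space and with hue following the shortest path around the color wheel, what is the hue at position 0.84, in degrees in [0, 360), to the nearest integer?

327

Hue arc: Δh = 339 − 265 = 74° (|Δh| ≤ 180, already the shorter path).
H = 265 + 0.84 × (74) = 327.16 → 327°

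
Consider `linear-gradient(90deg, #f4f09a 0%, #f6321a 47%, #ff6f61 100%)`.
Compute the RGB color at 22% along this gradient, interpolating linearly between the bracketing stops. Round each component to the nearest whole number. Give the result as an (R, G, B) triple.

(245, 151, 94)

22% lies between the 0% and 47% stops, so the local fraction is t = (22 − 0)/(47 − 0) = 22/47 ≈ 0.4681.
#f4f09a → (244, 240, 154); #f6321a → (246, 50, 26).
R = 244 + 0.4681 × (246 − 244) = 244.936 → 245
G = 240 + 0.4681 × (50 − 240) = 151.061 → 151
B = 154 + 0.4681 × (26 − 154) = 94.083 → 94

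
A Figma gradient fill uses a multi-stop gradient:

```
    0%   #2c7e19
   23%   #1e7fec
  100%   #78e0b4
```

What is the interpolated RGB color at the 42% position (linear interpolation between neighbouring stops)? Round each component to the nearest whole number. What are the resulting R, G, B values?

42% lies between the 23% and 100% stops, so the local fraction is t = (42 − 23)/(100 − 23) = 19/77 ≈ 0.2468.
#1e7fec → (30, 127, 236); #78e0b4 → (120, 224, 180).
R = 30 + 0.2468 × (120 − 30) = 52.212 → 52
G = 127 + 0.2468 × (224 − 127) = 150.94 → 151
B = 236 + 0.2468 × (180 − 236) = 222.179 → 222

(52, 151, 222)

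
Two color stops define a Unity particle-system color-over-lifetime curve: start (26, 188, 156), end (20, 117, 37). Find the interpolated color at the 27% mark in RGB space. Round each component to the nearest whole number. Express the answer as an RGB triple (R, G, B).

(24, 169, 124)

27% corresponds to t = 0.27.
R = 26 + 0.27 × (20 − 26) = 26 + 0.27 × -6 = 24.38 → 24
G = 188 + 0.27 × (117 − 188) = 188 + 0.27 × -71 = 168.83 → 169
B = 156 + 0.27 × (37 − 156) = 156 + 0.27 × -119 = 123.87 → 124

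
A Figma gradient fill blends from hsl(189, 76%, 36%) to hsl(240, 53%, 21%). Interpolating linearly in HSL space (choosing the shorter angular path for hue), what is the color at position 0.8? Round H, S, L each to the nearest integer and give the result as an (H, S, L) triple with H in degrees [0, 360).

(230, 58, 24)

Hue arc: Δh = 240 − 189 = 51° (|Δh| ≤ 180, already the shorter path).
H = 189 + 0.8 × (51) = 229.8 → 230°
S = 76 + 0.8 × (53 − 76) = 57.6 → 58%
L = 36 + 0.8 × (21 − 36) = 24 → 24%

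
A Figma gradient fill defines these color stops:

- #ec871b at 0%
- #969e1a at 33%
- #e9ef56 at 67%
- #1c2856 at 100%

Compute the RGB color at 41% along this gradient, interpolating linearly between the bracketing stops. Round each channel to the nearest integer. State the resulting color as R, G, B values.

(170, 177, 40)

41% lies between the 33% and 67% stops, so the local fraction is t = (41 − 33)/(67 − 33) = 8/34 ≈ 0.2353.
#969e1a → (150, 158, 26); #e9ef56 → (233, 239, 86).
R = 150 + 0.2353 × (233 − 150) = 169.53 → 170
G = 158 + 0.2353 × (239 − 158) = 177.059 → 177
B = 26 + 0.2353 × (86 − 26) = 40.118 → 40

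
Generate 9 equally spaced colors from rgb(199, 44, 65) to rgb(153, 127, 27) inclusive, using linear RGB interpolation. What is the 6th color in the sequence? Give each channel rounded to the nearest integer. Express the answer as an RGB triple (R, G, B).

With 9 swatches and endpoints inclusive, swatch 6 sits at t = (6 − 1)/(9 − 1) = 5/8 ≈ 0.625.
R = 199 + 0.625 × (153 − 199) = 170.25 → 170
G = 44 + 0.625 × (127 − 44) = 95.875 → 96
B = 65 + 0.625 × (27 − 65) = 41.25 → 41

(170, 96, 41)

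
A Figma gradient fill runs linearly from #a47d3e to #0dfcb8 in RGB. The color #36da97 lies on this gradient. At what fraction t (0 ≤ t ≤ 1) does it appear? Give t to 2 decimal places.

0.73

Invert the lerp on the R channel (largest span, 151): t = (54 − 164) / (13 − 164) = -110/-151 = 0.72848.
Check on G: (218 − 125)/(252 − 125) = 0.7323 ✓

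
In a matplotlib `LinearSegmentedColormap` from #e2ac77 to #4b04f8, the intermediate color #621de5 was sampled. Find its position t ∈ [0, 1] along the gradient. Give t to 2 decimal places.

Invert the lerp on the G channel (largest span, 168): t = (29 − 172) / (4 − 172) = -143/-168 = 0.85119.
Check on R: (98 − 226)/(75 − 226) = 0.8477 ✓

0.85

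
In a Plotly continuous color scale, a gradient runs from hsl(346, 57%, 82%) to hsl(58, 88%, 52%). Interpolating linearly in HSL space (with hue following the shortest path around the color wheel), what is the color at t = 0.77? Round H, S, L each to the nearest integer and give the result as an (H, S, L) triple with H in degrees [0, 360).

Hue: 58 − 346 = -288°, but |-288| > 180 so the shorter arc goes the other way: Δh = -288 + 360 = 72°.
H = 346 + 0.77 × (72) = 401.44 → 401 → 401 mod 360 = 41°
S = 57 + 0.77 × (88 − 57) = 80.87 → 81%
L = 82 + 0.77 × (52 − 82) = 58.9 → 59%

(41, 81, 59)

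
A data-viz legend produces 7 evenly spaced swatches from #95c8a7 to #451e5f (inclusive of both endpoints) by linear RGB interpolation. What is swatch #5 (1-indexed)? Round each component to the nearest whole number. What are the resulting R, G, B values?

(96, 87, 119)

With 7 swatches and endpoints inclusive, swatch 5 sits at t = (5 − 1)/(7 − 1) = 4/6 ≈ 0.6667.
#95c8a7 → (149, 200, 167); #451e5f → (69, 30, 95).
R = 149 + 0.6667 × (69 − 149) = 95.664 → 96
G = 200 + 0.6667 × (30 − 200) = 86.661 → 87
B = 167 + 0.6667 × (95 − 167) = 118.998 → 119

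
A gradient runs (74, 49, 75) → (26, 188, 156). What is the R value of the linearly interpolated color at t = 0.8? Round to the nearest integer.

R = 74 + 0.8 × (26 − 74) = 35.6 → 36

36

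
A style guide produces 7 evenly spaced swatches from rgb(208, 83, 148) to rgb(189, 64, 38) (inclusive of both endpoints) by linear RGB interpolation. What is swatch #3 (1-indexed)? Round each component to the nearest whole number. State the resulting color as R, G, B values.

With 7 swatches and endpoints inclusive, swatch 3 sits at t = (3 − 1)/(7 − 1) = 2/6 ≈ 0.3333.
R = 208 + 0.3333 × (189 − 208) = 201.667 → 202
G = 83 + 0.3333 × (64 − 83) = 76.667 → 77
B = 148 + 0.3333 × (38 − 148) = 111.337 → 111

(202, 77, 111)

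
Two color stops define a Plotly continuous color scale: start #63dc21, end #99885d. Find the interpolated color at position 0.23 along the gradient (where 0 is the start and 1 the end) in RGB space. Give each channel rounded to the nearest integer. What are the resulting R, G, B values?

#63dc21 → (99, 220, 33); #99885d → (153, 136, 93).
R = 99 + 0.23 × (153 − 99) = 99 + 0.23 × 54 = 111.42 → 111
G = 220 + 0.23 × (136 − 220) = 220 + 0.23 × -84 = 200.68 → 201
B = 33 + 0.23 × (93 − 33) = 33 + 0.23 × 60 = 46.8 → 47

(111, 201, 47)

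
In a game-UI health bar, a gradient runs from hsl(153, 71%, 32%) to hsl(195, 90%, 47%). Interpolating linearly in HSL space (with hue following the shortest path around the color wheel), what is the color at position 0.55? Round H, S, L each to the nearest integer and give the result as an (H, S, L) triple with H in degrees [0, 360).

(176, 81, 40)

Hue arc: Δh = 195 − 153 = 42° (|Δh| ≤ 180, already the shorter path).
H = 153 + 0.55 × (42) = 176.1 → 176°
S = 71 + 0.55 × (90 − 71) = 81.45 → 81%
L = 32 + 0.55 × (47 − 32) = 40.25 → 40%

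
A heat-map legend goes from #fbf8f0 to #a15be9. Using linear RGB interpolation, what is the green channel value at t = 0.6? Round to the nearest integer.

G₁ = 248 (from #fbf8f0), G₂ = 91 (from #a15be9).
G = 248 + 0.6 × (91 − 248) = 153.8 → 154

154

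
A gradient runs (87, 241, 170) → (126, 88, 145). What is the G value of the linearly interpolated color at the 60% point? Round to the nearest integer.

G = 241 + 0.6 × (88 − 241) = 149.2 → 149

149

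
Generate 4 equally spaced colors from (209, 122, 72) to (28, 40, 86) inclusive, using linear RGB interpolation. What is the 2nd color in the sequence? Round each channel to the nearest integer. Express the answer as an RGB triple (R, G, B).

With 4 swatches and endpoints inclusive, swatch 2 sits at t = (2 − 1)/(4 − 1) = 1/3 ≈ 0.3333.
R = 209 + 0.3333 × (28 − 209) = 148.673 → 149
G = 122 + 0.3333 × (40 − 122) = 94.669 → 95
B = 72 + 0.3333 × (86 − 72) = 76.666 → 77

(149, 95, 77)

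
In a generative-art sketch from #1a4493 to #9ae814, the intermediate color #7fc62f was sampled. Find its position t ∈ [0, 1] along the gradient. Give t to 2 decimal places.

Invert the lerp on the G channel (largest span, 164): t = (198 − 68) / (232 − 68) = 130/164 = 0.79268.
Check on R: (127 − 26)/(154 − 26) = 0.7891 ✓

0.79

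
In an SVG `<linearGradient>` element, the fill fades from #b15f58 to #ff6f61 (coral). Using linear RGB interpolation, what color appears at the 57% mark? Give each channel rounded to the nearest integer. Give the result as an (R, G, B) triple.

#b15f58 → (177, 95, 88); #ff6f61 → (255, 111, 97).
57% corresponds to t = 0.57.
R = 177 + 0.57 × (255 − 177) = 177 + 0.57 × 78 = 221.46 → 221
G = 95 + 0.57 × (111 − 95) = 95 + 0.57 × 16 = 104.12 → 104
B = 88 + 0.57 × (97 − 88) = 88 + 0.57 × 9 = 93.13 → 93

(221, 104, 93)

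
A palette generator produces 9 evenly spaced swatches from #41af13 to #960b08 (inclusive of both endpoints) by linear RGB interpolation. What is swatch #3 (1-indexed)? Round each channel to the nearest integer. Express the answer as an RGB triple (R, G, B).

(86, 134, 16)

With 9 swatches and endpoints inclusive, swatch 3 sits at t = (3 − 1)/(9 − 1) = 2/8 ≈ 0.25.
#41af13 → (65, 175, 19); #960b08 → (150, 11, 8).
R = 65 + 0.25 × (150 − 65) = 86.25 → 86
G = 175 + 0.25 × (11 − 175) = 134 → 134
B = 19 + 0.25 × (8 − 19) = 16.25 → 16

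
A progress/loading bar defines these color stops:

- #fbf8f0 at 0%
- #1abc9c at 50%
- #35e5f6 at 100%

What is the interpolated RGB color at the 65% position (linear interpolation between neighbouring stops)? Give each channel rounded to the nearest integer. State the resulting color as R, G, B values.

65% lies between the 50% and 100% stops, so the local fraction is t = (65 − 50)/(100 − 50) = 15/50 ≈ 0.3.
#1abc9c → (26, 188, 156); #35e5f6 → (53, 229, 246).
R = 26 + 0.3 × (53 − 26) = 34.1 → 34
G = 188 + 0.3 × (229 − 188) = 200.3 → 200
B = 156 + 0.3 × (246 − 156) = 183 → 183

(34, 200, 183)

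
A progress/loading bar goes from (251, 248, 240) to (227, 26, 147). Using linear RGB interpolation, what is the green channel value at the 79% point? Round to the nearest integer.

G = 248 + 0.79 × (26 − 248) = 72.62 → 73

73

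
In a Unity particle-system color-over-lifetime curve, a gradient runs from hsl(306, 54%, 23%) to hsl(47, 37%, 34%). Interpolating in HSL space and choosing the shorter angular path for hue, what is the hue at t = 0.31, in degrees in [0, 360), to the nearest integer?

337

Hue: 47 − 306 = -259°, but |-259| > 180 so the shorter arc goes the other way: Δh = -259 + 360 = 101°.
H = 306 + 0.31 × (101) = 337.31 → 337°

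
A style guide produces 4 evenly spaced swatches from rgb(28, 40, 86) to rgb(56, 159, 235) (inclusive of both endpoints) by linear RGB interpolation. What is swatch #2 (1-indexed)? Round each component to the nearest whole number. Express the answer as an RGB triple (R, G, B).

With 4 swatches and endpoints inclusive, swatch 2 sits at t = (2 − 1)/(4 − 1) = 1/3 ≈ 0.3333.
R = 28 + 0.3333 × (56 − 28) = 37.332 → 37
G = 40 + 0.3333 × (159 − 40) = 79.663 → 80
B = 86 + 0.3333 × (235 − 86) = 135.662 → 136

(37, 80, 136)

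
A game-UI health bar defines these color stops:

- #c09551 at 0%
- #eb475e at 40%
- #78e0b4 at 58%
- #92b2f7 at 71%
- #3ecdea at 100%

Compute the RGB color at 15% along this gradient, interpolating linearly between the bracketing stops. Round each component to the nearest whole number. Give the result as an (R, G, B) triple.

15% lies between the 0% and 40% stops, so the local fraction is t = (15 − 0)/(40 − 0) = 15/40 ≈ 0.375.
#c09551 → (192, 149, 81); #eb475e → (235, 71, 94).
R = 192 + 0.375 × (235 − 192) = 208.125 → 208
G = 149 + 0.375 × (71 − 149) = 119.75 → 120
B = 81 + 0.375 × (94 − 81) = 85.875 → 86

(208, 120, 86)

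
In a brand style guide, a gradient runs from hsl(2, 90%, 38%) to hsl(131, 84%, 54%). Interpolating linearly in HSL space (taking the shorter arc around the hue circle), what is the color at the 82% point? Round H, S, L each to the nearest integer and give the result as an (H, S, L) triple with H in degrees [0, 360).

(108, 85, 51)

Hue arc: Δh = 131 − 2 = 129° (|Δh| ≤ 180, already the shorter path).
H = 2 + 0.82 × (129) = 107.78 → 108°
S = 90 + 0.82 × (84 − 90) = 85.08 → 85%
L = 38 + 0.82 × (54 − 38) = 51.12 → 51%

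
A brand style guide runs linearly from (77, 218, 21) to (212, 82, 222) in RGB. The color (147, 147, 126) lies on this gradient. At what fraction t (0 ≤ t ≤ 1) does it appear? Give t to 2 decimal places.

Invert the lerp on the B channel (largest span, 201): t = (126 − 21) / (222 − 21) = 105/201 = 0.52239.
Check on R: (147 − 77)/(212 − 77) = 0.5185 ✓

0.52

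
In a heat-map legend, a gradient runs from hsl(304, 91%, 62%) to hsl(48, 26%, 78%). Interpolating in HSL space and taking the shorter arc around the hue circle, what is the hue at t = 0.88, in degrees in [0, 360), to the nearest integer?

Hue: 48 − 304 = -256°, but |-256| > 180 so the shorter arc goes the other way: Δh = -256 + 360 = 104°.
H = 304 + 0.88 × (104) = 395.52 → 396 → 396 mod 360 = 36°

36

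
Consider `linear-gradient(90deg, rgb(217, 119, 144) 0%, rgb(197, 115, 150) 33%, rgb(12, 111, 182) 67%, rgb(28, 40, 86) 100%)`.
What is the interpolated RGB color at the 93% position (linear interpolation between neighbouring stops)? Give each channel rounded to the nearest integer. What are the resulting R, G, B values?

(25, 55, 106)

93% lies between the 67% and 100% stops, so the local fraction is t = (93 − 67)/(100 − 67) = 26/33 ≈ 0.7879.
R = 12 + 0.7879 × (28 − 12) = 24.606 → 25
G = 111 + 0.7879 × (40 − 111) = 55.059 → 55
B = 182 + 0.7879 × (86 − 182) = 106.362 → 106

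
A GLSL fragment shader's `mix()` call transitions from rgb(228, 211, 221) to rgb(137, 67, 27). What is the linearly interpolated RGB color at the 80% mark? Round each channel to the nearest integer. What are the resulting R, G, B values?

80% corresponds to t = 0.8.
R = 228 + 0.8 × (137 − 228) = 228 + 0.8 × -91 = 155.2 → 155
G = 211 + 0.8 × (67 − 211) = 211 + 0.8 × -144 = 95.8 → 96
B = 221 + 0.8 × (27 − 221) = 221 + 0.8 × -194 = 65.8 → 66

(155, 96, 66)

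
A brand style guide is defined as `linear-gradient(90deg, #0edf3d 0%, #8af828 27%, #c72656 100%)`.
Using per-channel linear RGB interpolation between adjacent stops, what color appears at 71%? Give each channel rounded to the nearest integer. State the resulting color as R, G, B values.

71% lies between the 27% and 100% stops, so the local fraction is t = (71 − 27)/(100 − 27) = 44/73 ≈ 0.6027.
#8af828 → (138, 248, 40); #c72656 → (199, 38, 86).
R = 138 + 0.6027 × (199 − 138) = 174.765 → 175
G = 248 + 0.6027 × (38 − 248) = 121.433 → 121
B = 40 + 0.6027 × (86 − 40) = 67.724 → 68

(175, 121, 68)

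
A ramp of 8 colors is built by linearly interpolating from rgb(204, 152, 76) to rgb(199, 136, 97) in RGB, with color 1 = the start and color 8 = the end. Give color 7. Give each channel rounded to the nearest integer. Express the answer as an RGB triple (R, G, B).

(200, 138, 94)

With 8 swatches and endpoints inclusive, swatch 7 sits at t = (7 − 1)/(8 − 1) = 6/7 ≈ 0.8571.
R = 204 + 0.8571 × (199 − 204) = 199.714 → 200
G = 152 + 0.8571 × (136 − 152) = 138.286 → 138
B = 76 + 0.8571 × (97 − 76) = 93.999 → 94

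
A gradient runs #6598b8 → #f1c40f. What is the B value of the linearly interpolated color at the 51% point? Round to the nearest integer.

98

B₁ = 184 (from #6598b8), B₂ = 15 (from #f1c40f).
B = 184 + 0.51 × (15 − 184) = 97.81 → 98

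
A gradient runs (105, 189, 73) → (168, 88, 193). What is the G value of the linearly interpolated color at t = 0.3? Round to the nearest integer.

G = 189 + 0.3 × (88 − 189) = 158.7 → 159

159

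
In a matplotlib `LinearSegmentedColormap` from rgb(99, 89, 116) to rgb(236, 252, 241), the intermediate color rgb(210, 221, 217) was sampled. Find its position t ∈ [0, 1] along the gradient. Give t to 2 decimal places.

0.81

Invert the lerp on the G channel (largest span, 163): t = (221 − 89) / (252 − 89) = 132/163 = 0.80982.
Check on R: (210 − 99)/(236 − 99) = 0.8102 ✓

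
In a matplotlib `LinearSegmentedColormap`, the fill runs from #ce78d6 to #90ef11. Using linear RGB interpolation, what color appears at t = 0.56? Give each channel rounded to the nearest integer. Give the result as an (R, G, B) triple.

(171, 187, 104)

#ce78d6 → (206, 120, 214); #90ef11 → (144, 239, 17).
R = 206 + 0.56 × (144 − 206) = 206 + 0.56 × -62 = 171.28 → 171
G = 120 + 0.56 × (239 − 120) = 120 + 0.56 × 119 = 186.64 → 187
B = 214 + 0.56 × (17 − 214) = 214 + 0.56 × -197 = 103.68 → 104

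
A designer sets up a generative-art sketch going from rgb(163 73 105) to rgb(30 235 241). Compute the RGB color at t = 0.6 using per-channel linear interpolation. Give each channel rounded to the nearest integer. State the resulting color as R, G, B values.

R = 163 + 0.6 × (30 − 163) = 163 + 0.6 × -133 = 83.2 → 83
G = 73 + 0.6 × (235 − 73) = 73 + 0.6 × 162 = 170.2 → 170
B = 105 + 0.6 × (241 − 105) = 105 + 0.6 × 136 = 186.6 → 187
So the blended color is (83, 170, 187), about #53aabb.

(83, 170, 187)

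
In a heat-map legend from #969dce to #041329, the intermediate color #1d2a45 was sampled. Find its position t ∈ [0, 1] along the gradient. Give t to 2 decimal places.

Invert the lerp on the B channel (largest span, 165): t = (69 − 206) / (41 − 206) = -137/-165 = 0.8303.
Check on R: (29 − 150)/(4 − 150) = 0.8288 ✓

0.83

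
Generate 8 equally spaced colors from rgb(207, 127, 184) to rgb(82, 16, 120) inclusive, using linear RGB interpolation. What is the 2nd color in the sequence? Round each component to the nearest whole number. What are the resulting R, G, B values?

(189, 111, 175)

With 8 swatches and endpoints inclusive, swatch 2 sits at t = (2 − 1)/(8 − 1) = 1/7 ≈ 0.1429.
R = 207 + 0.1429 × (82 − 207) = 189.137 → 189
G = 127 + 0.1429 × (16 − 127) = 111.138 → 111
B = 184 + 0.1429 × (120 − 184) = 174.854 → 175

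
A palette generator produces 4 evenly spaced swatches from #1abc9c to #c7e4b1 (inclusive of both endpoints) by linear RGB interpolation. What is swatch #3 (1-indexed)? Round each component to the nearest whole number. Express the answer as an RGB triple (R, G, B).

With 4 swatches and endpoints inclusive, swatch 3 sits at t = (3 − 1)/(4 − 1) = 2/3 ≈ 0.6667.
#1abc9c → (26, 188, 156); #c7e4b1 → (199, 228, 177).
R = 26 + 0.6667 × (199 − 26) = 141.339 → 141
G = 188 + 0.6667 × (228 − 188) = 214.668 → 215
B = 156 + 0.6667 × (177 − 156) = 170.001 → 170

(141, 215, 170)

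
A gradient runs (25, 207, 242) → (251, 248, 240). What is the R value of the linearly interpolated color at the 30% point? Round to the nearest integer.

93

R = 25 + 0.3 × (251 − 25) = 92.8 → 93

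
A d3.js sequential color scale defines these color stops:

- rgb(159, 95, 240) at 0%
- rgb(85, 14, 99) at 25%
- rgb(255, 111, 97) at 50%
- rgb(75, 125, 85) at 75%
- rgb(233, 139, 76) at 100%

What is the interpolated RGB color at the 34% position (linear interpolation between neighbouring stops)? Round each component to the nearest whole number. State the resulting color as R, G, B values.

34% lies between the 25% and 50% stops, so the local fraction is t = (34 − 25)/(50 − 25) = 9/25 ≈ 0.36.
R = 85 + 0.36 × (255 − 85) = 146.2 → 146
G = 14 + 0.36 × (111 − 14) = 48.92 → 49
B = 99 + 0.36 × (97 − 99) = 98.28 → 98

(146, 49, 98)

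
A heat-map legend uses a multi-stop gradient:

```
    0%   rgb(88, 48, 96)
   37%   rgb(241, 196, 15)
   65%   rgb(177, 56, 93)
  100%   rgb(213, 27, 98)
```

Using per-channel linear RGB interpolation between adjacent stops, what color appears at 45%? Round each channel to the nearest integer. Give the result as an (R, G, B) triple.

45% lies between the 37% and 65% stops, so the local fraction is t = (45 − 37)/(65 − 37) = 8/28 ≈ 0.2857.
R = 241 + 0.2857 × (177 − 241) = 222.715 → 223
G = 196 + 0.2857 × (56 − 196) = 156.002 → 156
B = 15 + 0.2857 × (93 − 15) = 37.285 → 37

(223, 156, 37)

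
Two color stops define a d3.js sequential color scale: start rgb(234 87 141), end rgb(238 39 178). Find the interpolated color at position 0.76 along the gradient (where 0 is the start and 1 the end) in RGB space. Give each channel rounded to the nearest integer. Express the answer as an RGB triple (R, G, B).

(237, 51, 169)

R = 234 + 0.76 × (238 − 234) = 234 + 0.76 × 4 = 237.04 → 237
G = 87 + 0.76 × (39 − 87) = 87 + 0.76 × -48 = 50.52 → 51
B = 141 + 0.76 × (178 − 141) = 141 + 0.76 × 37 = 169.12 → 169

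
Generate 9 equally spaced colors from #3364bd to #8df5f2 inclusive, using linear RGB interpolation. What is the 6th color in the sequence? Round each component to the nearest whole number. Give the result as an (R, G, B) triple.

(107, 191, 222)

With 9 swatches and endpoints inclusive, swatch 6 sits at t = (6 − 1)/(9 − 1) = 5/8 ≈ 0.625.
#3364bd → (51, 100, 189); #8df5f2 → (141, 245, 242).
R = 51 + 0.625 × (141 − 51) = 107.25 → 107
G = 100 + 0.625 × (245 − 100) = 190.625 → 191
B = 189 + 0.625 × (242 − 189) = 222.125 → 222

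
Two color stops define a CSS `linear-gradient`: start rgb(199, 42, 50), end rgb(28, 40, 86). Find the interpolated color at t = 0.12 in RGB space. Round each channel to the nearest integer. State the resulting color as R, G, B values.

R = 199 + 0.12 × (28 − 199) = 199 + 0.12 × -171 = 178.48 → 178
G = 42 + 0.12 × (40 − 42) = 42 + 0.12 × -2 = 41.76 → 42
B = 50 + 0.12 × (86 − 50) = 50 + 0.12 × 36 = 54.32 → 54
So the blended color is (178, 42, 54), about #b22a36.

(178, 42, 54)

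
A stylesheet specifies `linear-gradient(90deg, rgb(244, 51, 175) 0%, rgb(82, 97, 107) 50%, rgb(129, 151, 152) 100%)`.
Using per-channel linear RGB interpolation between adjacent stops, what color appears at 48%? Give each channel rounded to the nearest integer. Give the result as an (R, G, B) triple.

48% lies between the 0% and 50% stops, so the local fraction is t = (48 − 0)/(50 − 0) = 48/50 ≈ 0.96.
R = 244 + 0.96 × (82 − 244) = 88.48 → 88
G = 51 + 0.96 × (97 − 51) = 95.16 → 95
B = 175 + 0.96 × (107 − 175) = 109.72 → 110

(88, 95, 110)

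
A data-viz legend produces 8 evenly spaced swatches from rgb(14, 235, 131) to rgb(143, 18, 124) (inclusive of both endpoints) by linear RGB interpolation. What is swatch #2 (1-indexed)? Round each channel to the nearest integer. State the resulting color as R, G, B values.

(32, 204, 130)

With 8 swatches and endpoints inclusive, swatch 2 sits at t = (2 − 1)/(8 − 1) = 1/7 ≈ 0.1429.
R = 14 + 0.1429 × (143 − 14) = 32.434 → 32
G = 235 + 0.1429 × (18 − 235) = 203.991 → 204
B = 131 + 0.1429 × (124 − 131) = 130 → 130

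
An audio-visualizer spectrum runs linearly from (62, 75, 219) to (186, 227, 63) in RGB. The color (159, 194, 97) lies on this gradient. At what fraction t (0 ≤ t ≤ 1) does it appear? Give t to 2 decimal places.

0.78

Invert the lerp on the B channel (largest span, 156): t = (97 − 219) / (63 − 219) = -122/-156 = 0.78205.
Check on R: (159 − 62)/(186 − 62) = 0.7823 ✓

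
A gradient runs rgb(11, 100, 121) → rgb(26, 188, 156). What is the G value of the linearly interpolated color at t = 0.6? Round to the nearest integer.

G = 100 + 0.6 × (188 − 100) = 152.8 → 153

153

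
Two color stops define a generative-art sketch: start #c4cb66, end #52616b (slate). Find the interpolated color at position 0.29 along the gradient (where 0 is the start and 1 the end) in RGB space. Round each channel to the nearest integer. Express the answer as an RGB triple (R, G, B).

#c4cb66 → (196, 203, 102); #52616b → (82, 97, 107).
R = 196 + 0.29 × (82 − 196) = 196 + 0.29 × -114 = 162.94 → 163
G = 203 + 0.29 × (97 − 203) = 203 + 0.29 × -106 = 172.26 → 172
B = 102 + 0.29 × (107 − 102) = 102 + 0.29 × 5 = 103.45 → 103

(163, 172, 103)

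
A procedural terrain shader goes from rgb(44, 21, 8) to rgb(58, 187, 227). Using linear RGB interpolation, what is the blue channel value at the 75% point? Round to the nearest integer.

B = 8 + 0.75 × (227 − 8) = 172.25 → 172

172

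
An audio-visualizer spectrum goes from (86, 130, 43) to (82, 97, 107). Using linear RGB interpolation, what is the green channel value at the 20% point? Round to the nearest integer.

G = 130 + 0.2 × (97 − 130) = 123.4 → 123

123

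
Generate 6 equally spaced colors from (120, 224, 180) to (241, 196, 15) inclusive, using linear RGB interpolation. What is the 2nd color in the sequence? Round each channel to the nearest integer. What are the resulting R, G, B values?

With 6 swatches and endpoints inclusive, swatch 2 sits at t = (2 − 1)/(6 − 1) = 1/5 ≈ 0.2.
R = 120 + 0.2 × (241 − 120) = 144.2 → 144
G = 224 + 0.2 × (196 − 224) = 218.4 → 218
B = 180 + 0.2 × (15 − 180) = 147 → 147

(144, 218, 147)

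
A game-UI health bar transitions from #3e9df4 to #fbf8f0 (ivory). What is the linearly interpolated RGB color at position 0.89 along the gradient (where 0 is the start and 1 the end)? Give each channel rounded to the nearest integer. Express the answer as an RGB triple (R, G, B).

(230, 238, 240)

#3e9df4 → (62, 157, 244); #fbf8f0 → (251, 248, 240).
R = 62 + 0.89 × (251 − 62) = 62 + 0.89 × 189 = 230.21 → 230
G = 157 + 0.89 × (248 − 157) = 157 + 0.89 × 91 = 237.99 → 238
B = 244 + 0.89 × (240 − 244) = 244 + 0.89 × -4 = 240.44 → 240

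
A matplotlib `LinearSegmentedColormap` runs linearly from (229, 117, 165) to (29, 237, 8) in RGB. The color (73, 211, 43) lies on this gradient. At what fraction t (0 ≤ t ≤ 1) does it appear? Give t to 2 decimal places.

Invert the lerp on the R channel (largest span, 200): t = (73 − 229) / (29 − 229) = -156/-200 = 0.78.
Check on G: (211 − 117)/(237 − 117) = 0.7833 ✓

0.78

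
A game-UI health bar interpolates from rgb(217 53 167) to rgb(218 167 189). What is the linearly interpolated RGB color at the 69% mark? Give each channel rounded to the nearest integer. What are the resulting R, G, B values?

69% corresponds to t = 0.69.
R = 217 + 0.69 × (218 − 217) = 217 + 0.69 × 1 = 217.69 → 218
G = 53 + 0.69 × (167 − 53) = 53 + 0.69 × 114 = 131.66 → 132
B = 167 + 0.69 × (189 − 167) = 167 + 0.69 × 22 = 182.18 → 182

(218, 132, 182)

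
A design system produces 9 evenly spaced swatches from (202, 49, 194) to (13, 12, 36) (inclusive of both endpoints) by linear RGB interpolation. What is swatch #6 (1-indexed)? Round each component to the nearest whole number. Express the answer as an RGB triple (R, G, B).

With 9 swatches and endpoints inclusive, swatch 6 sits at t = (6 − 1)/(9 − 1) = 5/8 ≈ 0.625.
R = 202 + 0.625 × (13 − 202) = 83.875 → 84
G = 49 + 0.625 × (12 − 49) = 25.875 → 26
B = 194 + 0.625 × (36 − 194) = 95.25 → 95

(84, 26, 95)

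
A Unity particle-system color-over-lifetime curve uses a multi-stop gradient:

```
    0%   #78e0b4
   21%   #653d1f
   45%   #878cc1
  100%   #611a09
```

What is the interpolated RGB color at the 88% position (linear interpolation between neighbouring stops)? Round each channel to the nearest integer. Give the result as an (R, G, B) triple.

88% lies between the 45% and 100% stops, so the local fraction is t = (88 − 45)/(100 − 45) = 43/55 ≈ 0.7818.
#878cc1 → (135, 140, 193); #611a09 → (97, 26, 9).
R = 135 + 0.7818 × (97 − 135) = 105.292 → 105
G = 140 + 0.7818 × (26 − 140) = 50.875 → 51
B = 193 + 0.7818 × (9 − 193) = 49.149 → 49

(105, 51, 49)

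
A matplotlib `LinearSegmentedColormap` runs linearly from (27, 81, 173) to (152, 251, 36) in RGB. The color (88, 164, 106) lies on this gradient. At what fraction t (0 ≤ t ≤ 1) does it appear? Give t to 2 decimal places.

Invert the lerp on the G channel (largest span, 170): t = (164 − 81) / (251 − 81) = 83/170 = 0.48824.
Check on R: (88 − 27)/(152 − 27) = 0.488 ✓

0.49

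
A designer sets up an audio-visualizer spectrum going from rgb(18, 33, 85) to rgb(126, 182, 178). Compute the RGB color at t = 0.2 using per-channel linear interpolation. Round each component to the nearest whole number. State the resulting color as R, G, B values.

R = 18 + 0.2 × (126 − 18) = 18 + 0.2 × 108 = 39.6 → 40
G = 33 + 0.2 × (182 − 33) = 33 + 0.2 × 149 = 62.8 → 63
B = 85 + 0.2 × (178 − 85) = 85 + 0.2 × 93 = 103.6 → 104

(40, 63, 104)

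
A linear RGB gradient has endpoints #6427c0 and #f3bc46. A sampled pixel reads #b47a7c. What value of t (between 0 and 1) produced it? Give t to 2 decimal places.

0.56

Invert the lerp on the G channel (largest span, 149): t = (122 − 39) / (188 − 39) = 83/149 = 0.55705.
Check on R: (180 − 100)/(243 − 100) = 0.5594 ✓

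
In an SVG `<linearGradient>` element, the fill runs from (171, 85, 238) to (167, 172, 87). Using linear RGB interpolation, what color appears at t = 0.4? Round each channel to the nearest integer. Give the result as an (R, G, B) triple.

R = 171 + 0.4 × (167 − 171) = 171 + 0.4 × -4 = 169.4 → 169
G = 85 + 0.4 × (172 − 85) = 85 + 0.4 × 87 = 119.8 → 120
B = 238 + 0.4 × (87 − 238) = 238 + 0.4 × -151 = 177.6 → 178

(169, 120, 178)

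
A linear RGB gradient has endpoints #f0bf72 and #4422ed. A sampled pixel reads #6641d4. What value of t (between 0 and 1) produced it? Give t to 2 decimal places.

0.80

Invert the lerp on the R channel (largest span, 172): t = (102 − 240) / (68 − 240) = -138/-172 = 0.80233.
Check on G: (65 − 191)/(34 − 191) = 0.8025 ✓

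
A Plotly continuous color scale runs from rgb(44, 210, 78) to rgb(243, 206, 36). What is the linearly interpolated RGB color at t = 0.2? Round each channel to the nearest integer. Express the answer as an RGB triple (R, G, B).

(84, 209, 70)

R = 44 + 0.2 × (243 − 44) = 44 + 0.2 × 199 = 83.8 → 84
G = 210 + 0.2 × (206 − 210) = 210 + 0.2 × -4 = 209.2 → 209
B = 78 + 0.2 × (36 − 78) = 78 + 0.2 × -42 = 69.6 → 70
So the blended color is (84, 209, 70), about #54d146.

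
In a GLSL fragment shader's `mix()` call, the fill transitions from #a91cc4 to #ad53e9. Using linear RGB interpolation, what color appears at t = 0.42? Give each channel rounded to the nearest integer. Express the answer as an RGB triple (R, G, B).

(171, 51, 212)

#a91cc4 → (169, 28, 196); #ad53e9 → (173, 83, 233).
R = 169 + 0.42 × (173 − 169) = 169 + 0.42 × 4 = 170.68 → 171
G = 28 + 0.42 × (83 − 28) = 28 + 0.42 × 55 = 51.1 → 51
B = 196 + 0.42 × (233 − 196) = 196 + 0.42 × 37 = 211.54 → 212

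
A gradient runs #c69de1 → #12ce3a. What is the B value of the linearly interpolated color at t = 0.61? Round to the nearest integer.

123

B₁ = 225 (from #c69de1), B₂ = 58 (from #12ce3a).
B = 225 + 0.61 × (58 − 225) = 123.13 → 123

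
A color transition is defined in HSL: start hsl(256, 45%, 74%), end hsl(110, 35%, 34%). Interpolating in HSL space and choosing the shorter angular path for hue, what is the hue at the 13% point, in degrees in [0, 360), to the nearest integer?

Hue arc: Δh = 110 − 256 = -146° (|Δh| ≤ 180, already the shorter path).
H = 256 + 0.13 × (-146) = 237.02 → 237°

237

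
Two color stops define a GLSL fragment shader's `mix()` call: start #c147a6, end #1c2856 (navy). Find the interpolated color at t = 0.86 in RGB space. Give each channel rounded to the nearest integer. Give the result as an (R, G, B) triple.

#c147a6 → (193, 71, 166); #1c2856 → (28, 40, 86).
R = 193 + 0.86 × (28 − 193) = 193 + 0.86 × -165 = 51.1 → 51
G = 71 + 0.86 × (40 − 71) = 71 + 0.86 × -31 = 44.34 → 44
B = 166 + 0.86 × (86 − 166) = 166 + 0.86 × -80 = 97.2 → 97

(51, 44, 97)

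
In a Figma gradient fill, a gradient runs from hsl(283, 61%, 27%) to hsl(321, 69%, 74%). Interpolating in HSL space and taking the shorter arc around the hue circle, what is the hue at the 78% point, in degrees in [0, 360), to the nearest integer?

Hue arc: Δh = 321 − 283 = 38° (|Δh| ≤ 180, already the shorter path).
H = 283 + 0.78 × (38) = 312.64 → 313°

313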